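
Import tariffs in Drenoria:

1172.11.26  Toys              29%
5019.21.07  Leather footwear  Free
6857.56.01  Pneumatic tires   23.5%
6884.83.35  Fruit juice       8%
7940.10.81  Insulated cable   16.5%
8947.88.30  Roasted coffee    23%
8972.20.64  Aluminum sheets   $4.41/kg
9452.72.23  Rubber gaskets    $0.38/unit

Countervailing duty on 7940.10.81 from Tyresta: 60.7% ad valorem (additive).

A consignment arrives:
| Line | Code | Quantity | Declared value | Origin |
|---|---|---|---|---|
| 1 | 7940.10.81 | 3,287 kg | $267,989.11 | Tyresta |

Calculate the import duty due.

$206,887.59

Line 1 (7940.10.81, Tyresta, 3,287 kg, $267,989.11):
Base rate for 7940.10.81 is 16.5%.
Additional duty on 7940.10.81 from Tyresta: +60.7%. Applied ad valorem rate: 16.5% + 60.7% = 77.2%.
Duty = $267,989.11 × 77.2% = $206,887.59.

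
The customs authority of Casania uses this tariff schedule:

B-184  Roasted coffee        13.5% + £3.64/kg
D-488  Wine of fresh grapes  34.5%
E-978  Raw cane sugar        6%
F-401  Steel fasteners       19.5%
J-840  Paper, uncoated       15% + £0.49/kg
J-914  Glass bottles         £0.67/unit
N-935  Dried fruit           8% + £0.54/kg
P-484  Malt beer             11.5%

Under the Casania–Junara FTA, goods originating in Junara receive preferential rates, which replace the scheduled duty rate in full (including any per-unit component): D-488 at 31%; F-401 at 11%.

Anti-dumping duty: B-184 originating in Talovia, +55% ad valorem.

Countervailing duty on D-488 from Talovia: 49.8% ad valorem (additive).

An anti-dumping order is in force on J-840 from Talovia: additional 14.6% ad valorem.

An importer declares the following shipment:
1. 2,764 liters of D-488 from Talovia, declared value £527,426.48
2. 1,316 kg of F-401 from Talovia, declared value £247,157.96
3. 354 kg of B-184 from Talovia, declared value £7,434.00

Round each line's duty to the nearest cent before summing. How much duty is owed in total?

£499,197.17

Line 1 (D-488, Talovia, 2,764 liters, £527,426.48):
Base rate for D-488 is 34.5%.
D-488 has an FTA preferential rate, but origin Talovia is not Junara; base rate stands.
Additional duty on D-488 from Talovia: +49.8%. Applied ad valorem rate: 34.5% + 49.8% = 84.3%.
Duty = £527,426.48 × 84.3% = £444,620.52.
Line 2 (F-401, Talovia, 1,316 kg, £247,157.96):
Base rate for F-401 is 19.5%.
F-401 has an FTA preferential rate, but origin Talovia is not Junara; base rate stands.
Duty = £247,157.96 × 19.5% = £48,195.80.
Line 3 (B-184, Talovia, 354 kg, £7,434.00):
Base rate for B-184 is 13.5% + £3.64/kg.
Additional duty on B-184 from Talovia: +55%. Applied ad valorem rate: 13.5% + 55% = 68.5%.
Duty = £7,434.00 × 68.5% + 354 × £3.64 = £6,380.85.
Total = £444,620.52 + £48,195.80 + £6,380.85 = £499,197.17.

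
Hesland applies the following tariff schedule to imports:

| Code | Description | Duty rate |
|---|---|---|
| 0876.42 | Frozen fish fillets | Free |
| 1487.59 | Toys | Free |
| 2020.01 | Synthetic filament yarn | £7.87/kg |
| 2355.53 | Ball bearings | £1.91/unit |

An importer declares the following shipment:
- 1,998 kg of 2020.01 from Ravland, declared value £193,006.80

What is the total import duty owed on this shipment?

£15,724.26

Line 1 (2020.01, Ravland, 1,998 kg, £193,006.80):
Base rate for 2020.01 is £7.87/kg.
Duty = 1,998 × £7.87 = £15,724.26.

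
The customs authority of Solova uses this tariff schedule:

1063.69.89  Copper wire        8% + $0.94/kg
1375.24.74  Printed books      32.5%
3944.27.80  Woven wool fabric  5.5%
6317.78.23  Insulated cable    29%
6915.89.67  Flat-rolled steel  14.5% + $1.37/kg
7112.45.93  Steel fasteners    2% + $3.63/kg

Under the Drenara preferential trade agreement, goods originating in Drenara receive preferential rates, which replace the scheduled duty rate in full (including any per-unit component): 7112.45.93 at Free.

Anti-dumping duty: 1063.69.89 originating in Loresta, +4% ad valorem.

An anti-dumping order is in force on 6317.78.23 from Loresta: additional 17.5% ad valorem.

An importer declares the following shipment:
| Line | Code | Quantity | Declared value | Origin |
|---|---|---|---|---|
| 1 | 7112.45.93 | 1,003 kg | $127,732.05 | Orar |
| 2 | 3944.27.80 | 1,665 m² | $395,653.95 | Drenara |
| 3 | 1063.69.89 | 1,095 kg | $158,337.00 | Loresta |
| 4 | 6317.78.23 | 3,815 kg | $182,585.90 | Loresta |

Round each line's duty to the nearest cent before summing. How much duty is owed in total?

$132,888.68

Line 1 (7112.45.93, Orar, 1,003 kg, $127,732.05):
Base rate for 7112.45.93 is 2% + $3.63/kg.
7112.45.93 has an FTA preferential rate, but origin Orar is not Drenara; base rate stands.
Duty = $127,732.05 × 2% + 1,003 × $3.63 = $6,195.53.
Line 2 (3944.27.80, Drenara, 1,665 m², $395,653.95):
Base rate for 3944.27.80 is 5.5%.
Origin Drenara is the FTA partner but 3944.27.80 is not on the preference list; base rate stands.
Duty = $395,653.95 × 5.5% = $21,760.97.
Line 3 (1063.69.89, Loresta, 1,095 kg, $158,337.00):
Base rate for 1063.69.89 is 8% + $0.94/kg.
Additional duty on 1063.69.89 from Loresta: +4%. Applied ad valorem rate: 8% + 4% = 12%.
Duty = $158,337.00 × 12% + 1,095 × $0.94 = $20,029.74.
Line 4 (6317.78.23, Loresta, 3,815 kg, $182,585.90):
Base rate for 6317.78.23 is 29%.
Additional duty on 6317.78.23 from Loresta: +17.5%. Applied ad valorem rate: 29% + 17.5% = 46.5%.
Duty = $182,585.90 × 46.5% = $84,902.44.
Total = $6,195.53 + $21,760.97 + $20,029.74 + $84,902.44 = $132,888.68.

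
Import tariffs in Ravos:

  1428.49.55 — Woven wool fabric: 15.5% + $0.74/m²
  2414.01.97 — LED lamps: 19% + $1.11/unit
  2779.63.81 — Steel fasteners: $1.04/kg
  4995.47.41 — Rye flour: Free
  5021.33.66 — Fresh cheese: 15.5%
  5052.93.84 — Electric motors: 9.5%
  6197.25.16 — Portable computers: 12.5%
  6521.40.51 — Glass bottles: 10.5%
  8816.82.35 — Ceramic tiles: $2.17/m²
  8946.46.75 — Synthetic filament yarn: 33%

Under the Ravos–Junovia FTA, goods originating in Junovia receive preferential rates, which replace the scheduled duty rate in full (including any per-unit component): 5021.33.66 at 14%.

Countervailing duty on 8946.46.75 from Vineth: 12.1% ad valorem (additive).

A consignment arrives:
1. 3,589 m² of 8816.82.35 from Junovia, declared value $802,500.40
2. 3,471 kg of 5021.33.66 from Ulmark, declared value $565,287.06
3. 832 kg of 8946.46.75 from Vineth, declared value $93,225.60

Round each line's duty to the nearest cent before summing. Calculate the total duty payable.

$137,452.37

Line 1 (8816.82.35, Junovia, 3,589 m², $802,500.40):
Base rate for 8816.82.35 is $2.17/m².
Origin Junovia is the FTA partner but 8816.82.35 is not on the preference list; base rate stands.
Duty = 3,589 × $2.17 = $7,788.13.
Line 2 (5021.33.66, Ulmark, 3,471 kg, $565,287.06):
Base rate for 5021.33.66 is 15.5%.
5021.33.66 has an FTA preferential rate, but origin Ulmark is not Junovia; base rate stands.
Duty = $565,287.06 × 15.5% = $87,619.49.
Line 3 (8946.46.75, Vineth, 832 kg, $93,225.60):
Base rate for 8946.46.75 is 33%.
Additional duty on 8946.46.75 from Vineth: +12.1%. Applied ad valorem rate: 33% + 12.1% = 45.1%.
Duty = $93,225.60 × 45.1% = $42,044.75.
Total = $7,788.13 + $87,619.49 + $42,044.75 = $137,452.37.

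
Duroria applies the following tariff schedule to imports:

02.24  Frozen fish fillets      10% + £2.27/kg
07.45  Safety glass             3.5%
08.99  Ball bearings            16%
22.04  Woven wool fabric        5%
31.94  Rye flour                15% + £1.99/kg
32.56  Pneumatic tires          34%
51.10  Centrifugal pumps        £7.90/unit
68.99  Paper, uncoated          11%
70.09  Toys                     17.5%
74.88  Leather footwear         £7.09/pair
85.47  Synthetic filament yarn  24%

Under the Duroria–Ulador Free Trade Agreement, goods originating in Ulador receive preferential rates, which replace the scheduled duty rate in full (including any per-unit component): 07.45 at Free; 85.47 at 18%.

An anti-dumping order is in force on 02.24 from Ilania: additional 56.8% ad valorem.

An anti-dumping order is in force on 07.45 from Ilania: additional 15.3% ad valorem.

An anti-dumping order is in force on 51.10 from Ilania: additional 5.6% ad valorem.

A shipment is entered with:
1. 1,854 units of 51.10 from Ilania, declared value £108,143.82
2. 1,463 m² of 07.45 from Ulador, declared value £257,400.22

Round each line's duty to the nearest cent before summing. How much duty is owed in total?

Line 1 (51.10, Ilania, 1,854 units, £108,143.82):
Base rate for 51.10 is £7.90/unit.
Additional duty on 51.10 from Ilania: +5.6% ad valorem. Applied ad valorem rate = 5.6%.
Duty = £108,143.82 × 5.6% + 1,854 × £7.90 = £20,702.65.
Line 2 (07.45, Ulador, 1,463 m², £257,400.22):
Base rate for 07.45 is 3.5%.
Origin Ulador qualifies under the Duroria–Ulador agreement and 07.45 is covered: preferential rate Free applies instead.
The additional-duty order on 07.45 targets Ilania, not Ulador; it does not apply.
Duty = £257,400.22 × 0% = £0.00.
Total = £20,702.65 + £0.00 = £20,702.65.

£20,702.65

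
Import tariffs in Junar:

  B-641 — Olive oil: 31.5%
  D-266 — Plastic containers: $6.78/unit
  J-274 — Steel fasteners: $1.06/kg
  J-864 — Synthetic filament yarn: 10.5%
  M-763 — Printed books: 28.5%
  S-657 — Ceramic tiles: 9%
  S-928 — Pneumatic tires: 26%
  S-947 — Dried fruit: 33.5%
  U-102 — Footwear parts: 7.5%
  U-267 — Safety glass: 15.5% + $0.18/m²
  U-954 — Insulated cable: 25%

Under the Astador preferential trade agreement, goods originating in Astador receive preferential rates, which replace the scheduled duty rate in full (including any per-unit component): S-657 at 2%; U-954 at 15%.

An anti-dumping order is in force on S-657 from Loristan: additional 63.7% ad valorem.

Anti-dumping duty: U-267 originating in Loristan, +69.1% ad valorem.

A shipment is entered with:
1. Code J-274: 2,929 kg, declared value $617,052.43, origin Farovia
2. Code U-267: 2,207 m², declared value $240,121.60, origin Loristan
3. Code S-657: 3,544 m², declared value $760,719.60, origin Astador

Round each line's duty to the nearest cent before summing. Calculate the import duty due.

Line 1 (J-274, Farovia, 2,929 kg, $617,052.43):
Base rate for J-274 is $1.06/kg.
Duty = 2,929 × $1.06 = $3,104.74.
Line 2 (U-267, Loristan, 2,207 m², $240,121.60):
Base rate for U-267 is 15.5% + $0.18/m².
Additional duty on U-267 from Loristan: +69.1%. Applied ad valorem rate: 15.5% + 69.1% = 84.6%.
Duty = $240,121.60 × 84.6% + 2,207 × $0.18 = $203,540.13.
Line 3 (S-657, Astador, 3,544 m², $760,719.60):
Base rate for S-657 is 9%.
Origin Astador qualifies under the Junar–Astador agreement and S-657 is covered: preferential rate 2% applies instead.
The additional-duty order on S-657 targets Loristan, not Astador; it does not apply.
Duty = $760,719.60 × 2% = $15,214.39.
Total = $3,104.74 + $203,540.13 + $15,214.39 = $221,859.26.

$221,859.26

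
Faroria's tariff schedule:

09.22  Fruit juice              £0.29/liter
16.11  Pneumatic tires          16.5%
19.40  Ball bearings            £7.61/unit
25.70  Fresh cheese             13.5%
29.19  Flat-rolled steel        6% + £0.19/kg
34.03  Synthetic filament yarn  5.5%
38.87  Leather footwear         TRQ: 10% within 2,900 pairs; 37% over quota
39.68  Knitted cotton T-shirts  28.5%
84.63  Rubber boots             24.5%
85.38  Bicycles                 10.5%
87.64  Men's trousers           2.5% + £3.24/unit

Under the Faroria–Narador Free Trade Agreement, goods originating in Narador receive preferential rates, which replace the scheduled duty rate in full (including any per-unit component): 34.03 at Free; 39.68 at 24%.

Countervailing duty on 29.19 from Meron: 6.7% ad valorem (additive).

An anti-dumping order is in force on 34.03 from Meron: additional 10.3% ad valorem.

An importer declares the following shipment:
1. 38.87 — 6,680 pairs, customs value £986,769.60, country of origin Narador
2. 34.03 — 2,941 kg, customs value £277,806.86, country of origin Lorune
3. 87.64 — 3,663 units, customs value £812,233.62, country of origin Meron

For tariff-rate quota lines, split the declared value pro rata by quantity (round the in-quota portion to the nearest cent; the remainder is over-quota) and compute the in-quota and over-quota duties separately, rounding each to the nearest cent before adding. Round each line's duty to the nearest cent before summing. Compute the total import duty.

Line 1 (38.87, Narador, 6,680 pairs, £986,769.60):
Code 38.87 is under a tariff-rate quota (threshold 2,900 pairs). In-quota: 2,900 pairs at 10%; over-quota: 3,780 pairs at 37%.
Pro-rata value split: in-quota = £986,769.60 × 2,900/6,680 = £428,388.00; over-quota = £986,769.60 − £428,388.00 = £558,381.60.
In-quota duty = £428,388.00 × 10% = £42,838.80. Over-quota duty = £558,381.60 × 37% = £206,601.19.
Line duty = £42,838.80 + £206,601.19 = £249,439.99.
Line 2 (34.03, Lorune, 2,941 kg, £277,806.86):
Base rate for 34.03 is 5.5%.
34.03 has an FTA preferential rate, but origin Lorune is not Narador; base rate stands.
The additional-duty order on 34.03 targets Meron, not Lorune; it does not apply.
Duty = £277,806.86 × 5.5% = £15,279.38.
Line 3 (87.64, Meron, 3,663 units, £812,233.62):
Base rate for 87.64 is 2.5% + £3.24/unit.
Duty = £812,233.62 × 2.5% + 3,663 × £3.24 = £32,173.96.
Total = £249,439.99 + £15,279.38 + £32,173.96 = £296,893.33.

£296,893.33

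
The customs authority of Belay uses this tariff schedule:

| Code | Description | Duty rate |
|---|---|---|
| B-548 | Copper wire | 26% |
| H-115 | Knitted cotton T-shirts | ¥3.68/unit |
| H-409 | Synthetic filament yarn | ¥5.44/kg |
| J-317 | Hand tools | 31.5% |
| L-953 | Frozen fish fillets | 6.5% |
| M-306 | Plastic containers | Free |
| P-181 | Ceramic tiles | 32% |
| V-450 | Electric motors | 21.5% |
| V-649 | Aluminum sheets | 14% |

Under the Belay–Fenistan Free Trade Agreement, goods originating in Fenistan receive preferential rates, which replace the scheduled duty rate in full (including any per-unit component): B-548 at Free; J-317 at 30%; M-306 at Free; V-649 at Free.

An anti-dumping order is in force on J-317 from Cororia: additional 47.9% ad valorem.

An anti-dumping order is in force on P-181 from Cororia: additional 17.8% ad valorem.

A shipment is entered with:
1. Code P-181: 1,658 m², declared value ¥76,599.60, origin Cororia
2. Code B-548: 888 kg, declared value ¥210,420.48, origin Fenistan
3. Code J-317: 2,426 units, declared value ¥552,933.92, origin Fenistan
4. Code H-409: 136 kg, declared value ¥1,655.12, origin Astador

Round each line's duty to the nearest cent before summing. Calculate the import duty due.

Line 1 (P-181, Cororia, 1,658 m², ¥76,599.60):
Base rate for P-181 is 32%.
Additional duty on P-181 from Cororia: +17.8%. Applied ad valorem rate: 32% + 17.8% = 49.8%.
Duty = ¥76,599.60 × 49.8% = ¥38,146.60.
Line 2 (B-548, Fenistan, 888 kg, ¥210,420.48):
Base rate for B-548 is 26%.
Origin Fenistan qualifies under the Belay–Fenistan agreement and B-548 is covered: preferential rate Free applies instead.
Duty = ¥210,420.48 × 0% = ¥0.00.
Line 3 (J-317, Fenistan, 2,426 units, ¥552,933.92):
Base rate for J-317 is 31.5%.
Origin Fenistan qualifies under the Belay–Fenistan agreement and J-317 is covered: preferential rate 30% applies instead.
The additional-duty order on J-317 targets Cororia, not Fenistan; it does not apply.
Duty = ¥552,933.92 × 30% = ¥165,880.18.
Line 4 (H-409, Astador, 136 kg, ¥1,655.12):
Base rate for H-409 is ¥5.44/kg.
Duty = 136 × ¥5.44 = ¥739.84.
Total = ¥38,146.60 + ¥0.00 + ¥165,880.18 + ¥739.84 = ¥204,766.62.

¥204,766.62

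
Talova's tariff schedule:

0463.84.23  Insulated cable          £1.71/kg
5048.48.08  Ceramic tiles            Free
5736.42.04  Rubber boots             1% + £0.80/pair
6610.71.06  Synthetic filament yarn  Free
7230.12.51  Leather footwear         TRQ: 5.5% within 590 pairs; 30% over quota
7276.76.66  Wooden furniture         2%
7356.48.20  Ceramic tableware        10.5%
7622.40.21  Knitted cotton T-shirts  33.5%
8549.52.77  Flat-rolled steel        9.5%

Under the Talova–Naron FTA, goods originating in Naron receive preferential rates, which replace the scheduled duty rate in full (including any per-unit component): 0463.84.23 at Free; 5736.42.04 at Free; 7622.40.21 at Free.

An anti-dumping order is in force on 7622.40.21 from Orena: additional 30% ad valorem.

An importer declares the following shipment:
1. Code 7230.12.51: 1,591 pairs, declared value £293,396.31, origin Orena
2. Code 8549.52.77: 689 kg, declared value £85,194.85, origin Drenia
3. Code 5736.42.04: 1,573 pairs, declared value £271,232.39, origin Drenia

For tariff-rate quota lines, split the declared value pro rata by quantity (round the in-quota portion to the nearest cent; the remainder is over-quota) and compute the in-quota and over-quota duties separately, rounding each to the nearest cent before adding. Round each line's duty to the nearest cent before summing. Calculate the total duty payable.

Line 1 (7230.12.51, Orena, 1,591 pairs, £293,396.31):
Code 7230.12.51 is under a tariff-rate quota (threshold 590 pairs). In-quota: 590 pairs at 5.5%; over-quota: 1,001 pairs at 30%.
Pro-rata value split: in-quota = £293,396.31 × 590/1,591 = £108,801.90; over-quota = £293,396.31 − £108,801.90 = £184,594.41.
In-quota duty = £108,801.90 × 5.5% = £5,984.10. Over-quota duty = £184,594.41 × 30% = £55,378.32.
Line duty = £5,984.10 + £55,378.32 = £61,362.42.
Line 2 (8549.52.77, Drenia, 689 kg, £85,194.85):
Base rate for 8549.52.77 is 9.5%.
Duty = £85,194.85 × 9.5% = £8,093.51.
Line 3 (5736.42.04, Drenia, 1,573 pairs, £271,232.39):
Base rate for 5736.42.04 is 1% + £0.80/pair.
5736.42.04 has an FTA preferential rate, but origin Drenia is not Naron; base rate stands.
Duty = £271,232.39 × 1% + 1,573 × £0.80 = £3,970.72.
Total = £61,362.42 + £8,093.51 + £3,970.72 = £73,426.65.

£73,426.65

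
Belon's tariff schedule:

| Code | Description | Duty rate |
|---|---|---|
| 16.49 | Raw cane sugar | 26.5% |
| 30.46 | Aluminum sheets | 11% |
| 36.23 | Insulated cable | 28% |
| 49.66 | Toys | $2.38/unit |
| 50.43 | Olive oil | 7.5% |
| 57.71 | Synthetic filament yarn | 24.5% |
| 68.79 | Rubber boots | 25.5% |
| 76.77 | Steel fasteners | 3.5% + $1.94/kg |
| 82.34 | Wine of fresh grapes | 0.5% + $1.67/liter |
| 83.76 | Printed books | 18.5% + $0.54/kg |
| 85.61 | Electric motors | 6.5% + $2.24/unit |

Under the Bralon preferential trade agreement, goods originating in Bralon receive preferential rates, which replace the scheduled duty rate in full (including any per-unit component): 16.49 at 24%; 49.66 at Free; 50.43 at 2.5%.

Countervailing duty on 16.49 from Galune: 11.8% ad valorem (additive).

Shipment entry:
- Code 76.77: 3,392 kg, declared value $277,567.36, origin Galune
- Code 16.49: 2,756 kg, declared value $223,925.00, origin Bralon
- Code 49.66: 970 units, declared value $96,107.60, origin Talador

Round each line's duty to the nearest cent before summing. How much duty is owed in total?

$72,345.94

Line 1 (76.77, Galune, 3,392 kg, $277,567.36):
Base rate for 76.77 is 3.5% + $1.94/kg.
Duty = $277,567.36 × 3.5% + 3,392 × $1.94 = $16,295.34.
Line 2 (16.49, Bralon, 2,756 kg, $223,925.00):
Base rate for 16.49 is 26.5%.
Origin Bralon qualifies under the Belon–Bralon agreement and 16.49 is covered: preferential rate 24% applies instead.
The additional-duty order on 16.49 targets Galune, not Bralon; it does not apply.
Duty = $223,925.00 × 24% = $53,742.00.
Line 3 (49.66, Talador, 970 units, $96,107.60):
Base rate for 49.66 is $2.38/unit.
49.66 has an FTA preferential rate, but origin Talador is not Bralon; base rate stands.
Duty = 970 × $2.38 = $2,308.60.
Total = $16,295.34 + $53,742.00 + $2,308.60 = $72,345.94.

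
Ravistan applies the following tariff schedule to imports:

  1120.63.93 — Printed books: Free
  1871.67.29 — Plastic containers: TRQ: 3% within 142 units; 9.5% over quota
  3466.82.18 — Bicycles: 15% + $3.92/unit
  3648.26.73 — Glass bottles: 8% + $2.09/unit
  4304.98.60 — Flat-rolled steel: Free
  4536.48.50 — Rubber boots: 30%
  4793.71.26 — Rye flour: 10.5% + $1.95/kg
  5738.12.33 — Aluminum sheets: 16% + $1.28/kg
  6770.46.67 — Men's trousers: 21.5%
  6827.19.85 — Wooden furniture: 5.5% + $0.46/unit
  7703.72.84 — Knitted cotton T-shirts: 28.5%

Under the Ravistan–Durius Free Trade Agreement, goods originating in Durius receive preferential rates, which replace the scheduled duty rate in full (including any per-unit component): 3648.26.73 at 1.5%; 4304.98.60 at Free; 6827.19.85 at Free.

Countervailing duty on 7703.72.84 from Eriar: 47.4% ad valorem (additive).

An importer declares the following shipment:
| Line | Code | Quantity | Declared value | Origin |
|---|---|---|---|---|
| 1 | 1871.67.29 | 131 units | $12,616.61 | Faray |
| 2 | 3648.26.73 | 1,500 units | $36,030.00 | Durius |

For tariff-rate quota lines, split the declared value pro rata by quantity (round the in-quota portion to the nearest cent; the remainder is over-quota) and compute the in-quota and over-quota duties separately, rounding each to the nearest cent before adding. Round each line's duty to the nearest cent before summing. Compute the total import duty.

Line 1 (1871.67.29, Faray, 131 units, $12,616.61):
Code 1871.67.29 is under a tariff-rate quota (threshold 142 units). Quantity 131 units is within the quota, so the in-quota rate 3% applies to the full value.
Duty = $12,616.61 × 3% = $378.50.
Line 2 (3648.26.73, Durius, 1,500 units, $36,030.00):
Base rate for 3648.26.73 is 8% + $2.09/unit.
Origin Durius qualifies under the Ravistan–Durius agreement and 3648.26.73 is covered: preferential rate 1.5% applies instead.
Duty = $36,030.00 × 1.5% = $540.45.
Total = $378.50 + $540.45 = $918.95.

$918.95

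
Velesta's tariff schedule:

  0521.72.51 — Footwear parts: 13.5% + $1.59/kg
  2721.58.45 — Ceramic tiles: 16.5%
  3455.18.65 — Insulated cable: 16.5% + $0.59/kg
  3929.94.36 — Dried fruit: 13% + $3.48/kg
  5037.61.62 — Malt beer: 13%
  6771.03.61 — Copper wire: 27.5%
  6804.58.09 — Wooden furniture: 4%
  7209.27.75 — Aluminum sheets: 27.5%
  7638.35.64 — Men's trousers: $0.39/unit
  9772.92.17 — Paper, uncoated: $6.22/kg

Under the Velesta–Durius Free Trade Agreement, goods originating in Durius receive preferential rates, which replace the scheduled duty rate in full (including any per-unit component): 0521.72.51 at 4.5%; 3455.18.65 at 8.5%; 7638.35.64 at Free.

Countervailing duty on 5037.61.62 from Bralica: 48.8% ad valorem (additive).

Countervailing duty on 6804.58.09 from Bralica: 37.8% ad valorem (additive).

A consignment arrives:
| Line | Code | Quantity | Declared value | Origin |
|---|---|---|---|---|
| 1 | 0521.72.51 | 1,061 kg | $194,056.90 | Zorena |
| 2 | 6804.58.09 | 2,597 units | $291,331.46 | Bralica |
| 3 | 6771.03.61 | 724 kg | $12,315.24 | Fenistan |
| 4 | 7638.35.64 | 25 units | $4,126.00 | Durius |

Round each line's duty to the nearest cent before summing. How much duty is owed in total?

Line 1 (0521.72.51, Zorena, 1,061 kg, $194,056.90):
Base rate for 0521.72.51 is 13.5% + $1.59/kg.
0521.72.51 has an FTA preferential rate, but origin Zorena is not Durius; base rate stands.
Duty = $194,056.90 × 13.5% + 1,061 × $1.59 = $27,884.67.
Line 2 (6804.58.09, Bralica, 2,597 units, $291,331.46):
Base rate for 6804.58.09 is 4%.
Additional duty on 6804.58.09 from Bralica: +37.8%. Applied ad valorem rate: 4% + 37.8% = 41.8%.
Duty = $291,331.46 × 41.8% = $121,776.55.
Line 3 (6771.03.61, Fenistan, 724 kg, $12,315.24):
Base rate for 6771.03.61 is 27.5%.
Duty = $12,315.24 × 27.5% = $3,386.69.
Line 4 (7638.35.64, Durius, 25 units, $4,126.00):
Base rate for 7638.35.64 is $0.39/unit.
Origin Durius qualifies under the Velesta–Durius agreement and 7638.35.64 is covered: preferential rate Free applies instead.
Duty = $4,126.00 × 0% = $0.00.
Total = $27,884.67 + $121,776.55 + $3,386.69 + $0.00 = $153,047.91.

$153,047.91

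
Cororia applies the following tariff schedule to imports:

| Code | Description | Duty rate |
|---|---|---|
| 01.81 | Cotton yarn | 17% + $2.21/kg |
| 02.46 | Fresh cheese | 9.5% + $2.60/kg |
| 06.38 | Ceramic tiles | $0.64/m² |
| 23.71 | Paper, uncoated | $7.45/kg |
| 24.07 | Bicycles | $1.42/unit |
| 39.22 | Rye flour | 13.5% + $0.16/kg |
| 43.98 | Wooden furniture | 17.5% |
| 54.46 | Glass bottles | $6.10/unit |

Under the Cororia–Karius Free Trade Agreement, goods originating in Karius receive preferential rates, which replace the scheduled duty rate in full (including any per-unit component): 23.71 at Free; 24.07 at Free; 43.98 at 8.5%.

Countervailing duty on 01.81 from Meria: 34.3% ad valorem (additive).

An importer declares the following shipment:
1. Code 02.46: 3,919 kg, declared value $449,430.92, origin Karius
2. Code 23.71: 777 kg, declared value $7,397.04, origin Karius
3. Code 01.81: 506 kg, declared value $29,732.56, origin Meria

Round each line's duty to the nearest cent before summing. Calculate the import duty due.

Line 1 (02.46, Karius, 3,919 kg, $449,430.92):
Base rate for 02.46 is 9.5% + $2.60/kg.
Origin Karius is the FTA partner but 02.46 is not on the preference list; base rate stands.
Duty = $449,430.92 × 9.5% + 3,919 × $2.60 = $52,885.34.
Line 2 (23.71, Karius, 777 kg, $7,397.04):
Base rate for 23.71 is $7.45/kg.
Origin Karius qualifies under the Cororia–Karius agreement and 23.71 is covered: preferential rate Free applies instead.
Duty = $7,397.04 × 0% = $0.00.
Line 3 (01.81, Meria, 506 kg, $29,732.56):
Base rate for 01.81 is 17% + $2.21/kg.
Additional duty on 01.81 from Meria: +34.3%. Applied ad valorem rate: 17% + 34.3% = 51.3%.
Duty = $29,732.56 × 51.3% + 506 × $2.21 = $16,371.06.
Total = $52,885.34 + $0.00 + $16,371.06 = $69,256.40.

$69,256.40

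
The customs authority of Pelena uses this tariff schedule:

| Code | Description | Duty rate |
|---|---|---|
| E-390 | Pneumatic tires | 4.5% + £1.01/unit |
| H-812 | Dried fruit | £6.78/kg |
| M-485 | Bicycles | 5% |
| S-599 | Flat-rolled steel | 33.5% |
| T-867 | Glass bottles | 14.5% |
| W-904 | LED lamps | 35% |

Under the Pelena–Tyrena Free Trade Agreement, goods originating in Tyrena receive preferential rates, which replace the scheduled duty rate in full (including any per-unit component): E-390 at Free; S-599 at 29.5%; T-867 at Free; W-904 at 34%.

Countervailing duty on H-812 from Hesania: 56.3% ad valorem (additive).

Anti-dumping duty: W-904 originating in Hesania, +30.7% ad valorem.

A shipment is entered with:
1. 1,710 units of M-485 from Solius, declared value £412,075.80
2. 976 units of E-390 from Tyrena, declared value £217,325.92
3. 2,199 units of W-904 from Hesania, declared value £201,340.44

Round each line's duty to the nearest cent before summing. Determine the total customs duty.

£152,884.46

Line 1 (M-485, Solius, 1,710 units, £412,075.80):
Base rate for M-485 is 5%.
Duty = £412,075.80 × 5% = £20,603.79.
Line 2 (E-390, Tyrena, 976 units, £217,325.92):
Base rate for E-390 is 4.5% + £1.01/unit.
Origin Tyrena qualifies under the Pelena–Tyrena agreement and E-390 is covered: preferential rate Free applies instead.
Duty = £217,325.92 × 0% = £0.00.
Line 3 (W-904, Hesania, 2,199 units, £201,340.44):
Base rate for W-904 is 35%.
W-904 has an FTA preferential rate, but origin Hesania is not Tyrena; base rate stands.
Additional duty on W-904 from Hesania: +30.7%. Applied ad valorem rate: 35% + 30.7% = 65.7%.
Duty = £201,340.44 × 65.7% = £132,280.67.
Total = £20,603.79 + £0.00 + £132,280.67 = £152,884.46.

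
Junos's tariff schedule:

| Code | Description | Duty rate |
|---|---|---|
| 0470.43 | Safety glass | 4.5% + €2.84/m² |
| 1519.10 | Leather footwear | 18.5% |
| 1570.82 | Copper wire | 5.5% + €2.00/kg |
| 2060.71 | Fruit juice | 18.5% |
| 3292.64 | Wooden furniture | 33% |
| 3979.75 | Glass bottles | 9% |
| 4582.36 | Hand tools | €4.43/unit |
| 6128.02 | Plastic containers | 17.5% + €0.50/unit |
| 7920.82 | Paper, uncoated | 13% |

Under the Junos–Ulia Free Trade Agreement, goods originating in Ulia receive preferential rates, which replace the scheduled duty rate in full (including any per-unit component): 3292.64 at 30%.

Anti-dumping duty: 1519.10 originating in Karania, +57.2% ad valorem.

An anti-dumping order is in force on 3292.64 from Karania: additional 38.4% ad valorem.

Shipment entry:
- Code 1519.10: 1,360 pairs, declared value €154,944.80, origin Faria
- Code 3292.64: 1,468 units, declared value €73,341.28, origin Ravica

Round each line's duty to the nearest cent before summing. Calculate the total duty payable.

Line 1 (1519.10, Faria, 1,360 pairs, €154,944.80):
Base rate for 1519.10 is 18.5%.
The additional-duty order on 1519.10 targets Karania, not Faria; it does not apply.
Duty = €154,944.80 × 18.5% = €28,664.79.
Line 2 (3292.64, Ravica, 1,468 units, €73,341.28):
Base rate for 3292.64 is 33%.
3292.64 has an FTA preferential rate, but origin Ravica is not Ulia; base rate stands.
The additional-duty order on 3292.64 targets Karania, not Ravica; it does not apply.
Duty = €73,341.28 × 33% = €24,202.62.
Total = €28,664.79 + €24,202.62 = €52,867.41.

€52,867.41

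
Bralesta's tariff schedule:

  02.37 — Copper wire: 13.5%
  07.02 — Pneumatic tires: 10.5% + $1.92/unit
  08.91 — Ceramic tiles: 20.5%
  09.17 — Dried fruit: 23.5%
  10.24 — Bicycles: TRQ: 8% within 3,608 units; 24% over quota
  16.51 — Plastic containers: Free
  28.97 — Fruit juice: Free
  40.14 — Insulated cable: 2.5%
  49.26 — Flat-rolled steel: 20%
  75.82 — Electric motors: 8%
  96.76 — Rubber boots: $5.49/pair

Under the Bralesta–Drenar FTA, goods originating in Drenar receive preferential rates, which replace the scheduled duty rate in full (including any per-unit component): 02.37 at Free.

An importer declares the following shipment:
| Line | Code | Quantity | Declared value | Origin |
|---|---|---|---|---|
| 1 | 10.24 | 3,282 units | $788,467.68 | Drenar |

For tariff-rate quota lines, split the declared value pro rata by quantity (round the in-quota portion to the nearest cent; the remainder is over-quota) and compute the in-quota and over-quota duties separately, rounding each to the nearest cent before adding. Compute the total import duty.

Line 1 (10.24, Drenar, 3,282 units, $788,467.68):
Code 10.24 is under a tariff-rate quota (threshold 3,608 units). Quantity 3,282 units is within the quota, so the in-quota rate 8% applies to the full value.
Duty = $788,467.68 × 8% = $63,077.41.

$63,077.41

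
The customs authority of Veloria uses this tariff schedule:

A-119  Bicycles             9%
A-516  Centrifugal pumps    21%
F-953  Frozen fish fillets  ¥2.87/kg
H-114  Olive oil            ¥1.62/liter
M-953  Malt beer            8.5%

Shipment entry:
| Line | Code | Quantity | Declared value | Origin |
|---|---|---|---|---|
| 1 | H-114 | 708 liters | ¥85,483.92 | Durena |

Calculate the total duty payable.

¥1,146.96

Line 1 (H-114, Durena, 708 liters, ¥85,483.92):
Base rate for H-114 is ¥1.62/liter.
Duty = 708 × ¥1.62 = ¥1,146.96.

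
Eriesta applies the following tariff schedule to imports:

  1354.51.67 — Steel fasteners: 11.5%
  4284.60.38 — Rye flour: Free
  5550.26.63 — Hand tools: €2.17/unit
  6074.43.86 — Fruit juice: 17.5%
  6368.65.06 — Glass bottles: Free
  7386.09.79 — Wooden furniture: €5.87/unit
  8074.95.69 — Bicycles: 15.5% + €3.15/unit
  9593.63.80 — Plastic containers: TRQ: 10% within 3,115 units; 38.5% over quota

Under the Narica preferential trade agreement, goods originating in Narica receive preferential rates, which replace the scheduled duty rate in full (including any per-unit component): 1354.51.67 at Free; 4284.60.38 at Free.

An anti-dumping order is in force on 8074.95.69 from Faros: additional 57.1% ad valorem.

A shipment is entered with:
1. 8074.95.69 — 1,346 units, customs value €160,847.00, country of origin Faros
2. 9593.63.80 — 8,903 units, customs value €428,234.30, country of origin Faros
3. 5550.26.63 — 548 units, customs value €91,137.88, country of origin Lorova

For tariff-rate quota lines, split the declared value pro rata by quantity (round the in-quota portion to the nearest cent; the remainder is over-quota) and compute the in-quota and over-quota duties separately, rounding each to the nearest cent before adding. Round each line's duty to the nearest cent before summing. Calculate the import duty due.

Line 1 (8074.95.69, Faros, 1,346 units, €160,847.00):
Base rate for 8074.95.69 is 15.5% + €3.15/unit.
Additional duty on 8074.95.69 from Faros: +57.1%. Applied ad valorem rate: 15.5% + 57.1% = 72.6%.
Duty = €160,847.00 × 72.6% + 1,346 × €3.15 = €121,014.82.
Line 2 (9593.63.80, Faros, 8,903 units, €428,234.30):
Code 9593.63.80 is under a tariff-rate quota (threshold 3,115 units). In-quota: 3,115 units at 10%; over-quota: 5,788 units at 38.5%.
Pro-rata value split: in-quota = €428,234.30 × 3,115/8,903 = €149,831.50; over-quota = €428,234.30 − €149,831.50 = €278,402.80.
In-quota duty = €149,831.50 × 10% = €14,983.15. Over-quota duty = €278,402.80 × 38.5% = €107,185.08.
Line duty = €14,983.15 + €107,185.08 = €122,168.23.
Line 3 (5550.26.63, Lorova, 548 units, €91,137.88):
Base rate for 5550.26.63 is €2.17/unit.
Duty = 548 × €2.17 = €1,189.16.
Total = €121,014.82 + €122,168.23 + €1,189.16 = €244,372.21.

€244,372.21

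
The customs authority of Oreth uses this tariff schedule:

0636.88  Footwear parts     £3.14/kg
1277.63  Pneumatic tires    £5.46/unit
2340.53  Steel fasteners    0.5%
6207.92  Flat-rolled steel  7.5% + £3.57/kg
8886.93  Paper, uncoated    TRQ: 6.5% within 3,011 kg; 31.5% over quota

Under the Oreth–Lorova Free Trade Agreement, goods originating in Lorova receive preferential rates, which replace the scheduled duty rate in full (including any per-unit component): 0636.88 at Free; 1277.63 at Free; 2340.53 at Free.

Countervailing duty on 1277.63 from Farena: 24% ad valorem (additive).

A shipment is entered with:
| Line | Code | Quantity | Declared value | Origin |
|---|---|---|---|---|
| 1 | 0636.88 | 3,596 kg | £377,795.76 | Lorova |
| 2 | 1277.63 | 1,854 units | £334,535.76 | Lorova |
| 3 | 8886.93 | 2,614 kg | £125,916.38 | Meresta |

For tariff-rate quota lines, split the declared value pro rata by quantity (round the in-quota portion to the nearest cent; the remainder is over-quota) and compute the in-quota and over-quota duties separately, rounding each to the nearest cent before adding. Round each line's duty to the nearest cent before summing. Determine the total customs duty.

Line 1 (0636.88, Lorova, 3,596 kg, £377,795.76):
Base rate for 0636.88 is £3.14/kg.
Origin Lorova qualifies under the Oreth–Lorova agreement and 0636.88 is covered: preferential rate Free applies instead.
Duty = £377,795.76 × 0% = £0.00.
Line 2 (1277.63, Lorova, 1,854 units, £334,535.76):
Base rate for 1277.63 is £5.46/unit.
Origin Lorova qualifies under the Oreth–Lorova agreement and 1277.63 is covered: preferential rate Free applies instead.
The additional-duty order on 1277.63 targets Farena, not Lorova; it does not apply.
Duty = £334,535.76 × 0% = £0.00.
Line 3 (8886.93, Meresta, 2,614 kg, £125,916.38):
Code 8886.93 is under a tariff-rate quota (threshold 3,011 kg). Quantity 2,614 kg is within the quota, so the in-quota rate 6.5% applies to the full value.
Duty = £125,916.38 × 6.5% = £8,184.56.
Total = £0.00 + £0.00 + £8,184.56 = £8,184.56.

£8,184.56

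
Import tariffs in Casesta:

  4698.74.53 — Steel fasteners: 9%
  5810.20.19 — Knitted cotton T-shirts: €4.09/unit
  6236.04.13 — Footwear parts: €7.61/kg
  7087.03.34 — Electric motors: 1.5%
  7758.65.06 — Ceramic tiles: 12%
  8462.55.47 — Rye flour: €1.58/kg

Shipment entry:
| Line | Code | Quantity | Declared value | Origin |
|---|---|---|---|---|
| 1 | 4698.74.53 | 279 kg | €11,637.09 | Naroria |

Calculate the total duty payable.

Line 1 (4698.74.53, Naroria, 279 kg, €11,637.09):
Base rate for 4698.74.53 is 9%.
Duty = €11,637.09 × 9% = €1,047.34.

€1,047.34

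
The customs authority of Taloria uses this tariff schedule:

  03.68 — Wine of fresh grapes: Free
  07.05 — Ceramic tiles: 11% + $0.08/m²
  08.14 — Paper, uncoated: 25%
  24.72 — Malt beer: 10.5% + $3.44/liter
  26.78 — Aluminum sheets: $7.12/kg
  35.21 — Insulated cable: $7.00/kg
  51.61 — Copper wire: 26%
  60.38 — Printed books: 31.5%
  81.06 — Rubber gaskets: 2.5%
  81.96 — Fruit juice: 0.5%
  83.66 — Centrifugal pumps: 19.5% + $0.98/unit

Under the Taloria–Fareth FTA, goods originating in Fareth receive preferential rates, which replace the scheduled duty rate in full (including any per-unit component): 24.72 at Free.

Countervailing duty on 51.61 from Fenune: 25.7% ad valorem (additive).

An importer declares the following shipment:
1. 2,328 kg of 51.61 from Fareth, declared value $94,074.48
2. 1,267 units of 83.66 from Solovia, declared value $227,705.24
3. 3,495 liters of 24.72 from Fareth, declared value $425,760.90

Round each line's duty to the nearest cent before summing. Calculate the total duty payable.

Line 1 (51.61, Fareth, 2,328 kg, $94,074.48):
Base rate for 51.61 is 26%.
Origin Fareth is the FTA partner but 51.61 is not on the preference list; base rate stands.
The additional-duty order on 51.61 targets Fenune, not Fareth; it does not apply.
Duty = $94,074.48 × 26% = $24,459.36.
Line 2 (83.66, Solovia, 1,267 units, $227,705.24):
Base rate for 83.66 is 19.5% + $0.98/unit.
Duty = $227,705.24 × 19.5% + 1,267 × $0.98 = $45,644.18.
Line 3 (24.72, Fareth, 3,495 liters, $425,760.90):
Base rate for 24.72 is 10.5% + $3.44/liter.
Origin Fareth qualifies under the Taloria–Fareth agreement and 24.72 is covered: preferential rate Free applies instead.
Duty = $425,760.90 × 0% = $0.00.
Total = $24,459.36 + $45,644.18 + $0.00 = $70,103.54.

$70,103.54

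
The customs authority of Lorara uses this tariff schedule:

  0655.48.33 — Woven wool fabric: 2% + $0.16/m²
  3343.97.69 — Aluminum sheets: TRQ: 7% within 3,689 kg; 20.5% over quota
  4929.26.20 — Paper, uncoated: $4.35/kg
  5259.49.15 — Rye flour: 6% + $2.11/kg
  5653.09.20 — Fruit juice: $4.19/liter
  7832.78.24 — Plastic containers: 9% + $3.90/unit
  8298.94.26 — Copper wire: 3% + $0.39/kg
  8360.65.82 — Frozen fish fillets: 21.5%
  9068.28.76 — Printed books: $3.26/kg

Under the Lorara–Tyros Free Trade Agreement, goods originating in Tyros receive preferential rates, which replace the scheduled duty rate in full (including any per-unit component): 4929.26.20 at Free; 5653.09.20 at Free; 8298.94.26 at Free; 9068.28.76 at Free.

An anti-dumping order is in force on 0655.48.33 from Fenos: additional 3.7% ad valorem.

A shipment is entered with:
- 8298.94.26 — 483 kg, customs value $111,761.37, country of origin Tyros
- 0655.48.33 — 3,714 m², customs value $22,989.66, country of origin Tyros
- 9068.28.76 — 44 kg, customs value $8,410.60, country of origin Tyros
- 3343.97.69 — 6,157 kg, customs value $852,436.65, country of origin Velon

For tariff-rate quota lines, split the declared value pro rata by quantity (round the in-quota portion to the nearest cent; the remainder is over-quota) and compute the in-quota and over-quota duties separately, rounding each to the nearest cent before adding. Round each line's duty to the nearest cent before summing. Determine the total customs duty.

$106,853.36

Line 1 (8298.94.26, Tyros, 483 kg, $111,761.37):
Base rate for 8298.94.26 is 3% + $0.39/kg.
Origin Tyros qualifies under the Lorara–Tyros agreement and 8298.94.26 is covered: preferential rate Free applies instead.
Duty = $111,761.37 × 0% = $0.00.
Line 2 (0655.48.33, Tyros, 3,714 m², $22,989.66):
Base rate for 0655.48.33 is 2% + $0.16/m².
Origin Tyros is the FTA partner but 0655.48.33 is not on the preference list; base rate stands.
The additional-duty order on 0655.48.33 targets Fenos, not Tyros; it does not apply.
Duty = $22,989.66 × 2% + 3,714 × $0.16 = $1,054.03.
Line 3 (9068.28.76, Tyros, 44 kg, $8,410.60):
Base rate for 9068.28.76 is $3.26/kg.
Origin Tyros qualifies under the Lorara–Tyros agreement and 9068.28.76 is covered: preferential rate Free applies instead.
Duty = $8,410.60 × 0% = $0.00.
Line 4 (3343.97.69, Velon, 6,157 kg, $852,436.65):
Code 3343.97.69 is under a tariff-rate quota (threshold 3,689 kg). In-quota: 3,689 kg at 7%; over-quota: 2,468 kg at 20.5%.
Pro-rata value split: in-quota = $852,436.65 × 3,689/6,157 = $510,742.05; over-quota = $852,436.65 − $510,742.05 = $341,694.60.
In-quota duty = $510,742.05 × 7% = $35,751.94. Over-quota duty = $341,694.60 × 20.5% = $70,047.39.
Line duty = $35,751.94 + $70,047.39 = $105,799.33.
Total = $0.00 + $1,054.03 + $0.00 + $105,799.33 = $106,853.36.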